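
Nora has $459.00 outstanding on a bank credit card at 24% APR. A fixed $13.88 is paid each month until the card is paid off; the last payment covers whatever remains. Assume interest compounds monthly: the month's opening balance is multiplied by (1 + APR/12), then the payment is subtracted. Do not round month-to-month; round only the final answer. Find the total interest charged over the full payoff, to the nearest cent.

Monthly rate r = 24%/12 = 2% = 0.02.
Payoff takes n = ⌈−ln(1 − rB₀/P)/ln(1+r)⌉ = ⌈54.684⌉ = 55 payments; the last is $9.52.
Total paid = 54·$13.88 + $9.52 = $759.04.
Total interest = total paid − principal = $759.04 − $459.00 = $300.04.

$300.04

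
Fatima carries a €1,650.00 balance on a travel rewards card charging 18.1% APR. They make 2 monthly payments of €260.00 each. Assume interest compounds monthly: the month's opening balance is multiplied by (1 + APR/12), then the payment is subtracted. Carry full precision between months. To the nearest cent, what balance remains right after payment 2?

Monthly rate r = 18.1%/12 = 1.50833% = 0.0150833.
Each month: B ← B·(1+r) − €260.00.
Month 1: interest €24.89; balance after payment €1,414.89.
Month 2: interest €21.34; balance after payment €1,176.23.

€1,176.23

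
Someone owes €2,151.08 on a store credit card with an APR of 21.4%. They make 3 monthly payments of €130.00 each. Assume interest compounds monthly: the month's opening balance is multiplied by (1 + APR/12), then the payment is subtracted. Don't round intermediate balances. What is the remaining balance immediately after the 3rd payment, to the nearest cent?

Monthly rate r = 21.4%/12 = 1.78333% = 0.0178333.
Each month: B ← B·(1+r) − €130.00.
Month 1: interest €38.36; balance after payment €2,059.44.
Month 2: interest €36.73; balance after payment €1,966.17.
Month 3: interest €35.06; balance after payment €1,871.23.

€1,871.23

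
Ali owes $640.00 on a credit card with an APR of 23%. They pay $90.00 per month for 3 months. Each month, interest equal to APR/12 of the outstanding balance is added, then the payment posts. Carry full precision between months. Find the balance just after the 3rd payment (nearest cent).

$402.30

Monthly rate r = 23%/12 = 1.91667% = 0.0191667.
Each month: B ← B·(1+r) − $90.00.
Month 1: interest $12.27; balance after payment $562.27.
Month 2: interest $10.78; balance after payment $483.04.
Month 3: interest $9.26; balance after payment $402.30.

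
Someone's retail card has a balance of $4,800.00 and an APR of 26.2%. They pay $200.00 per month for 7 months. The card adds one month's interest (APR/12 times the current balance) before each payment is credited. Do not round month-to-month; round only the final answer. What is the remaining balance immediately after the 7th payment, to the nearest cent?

$4,088.33

Monthly rate r = 26.2%/12 = 2.18333% = 0.0218333.
Each month: B ← B·(1+r) − $200.00.
Month 1: interest $104.80; balance after payment $4,704.80.
Month 2: interest $102.72; balance after payment $4,607.52.
Month 3: interest $100.60; balance after payment $4,508.12.
Month 4: interest $98.43; balance after payment $4,406.55.
Month 5: interest $96.21; balance after payment $4,302.76.
Month 6: interest $93.94; balance after payment $4,196.70.
Month 7: interest $91.63; balance after payment $4,088.33.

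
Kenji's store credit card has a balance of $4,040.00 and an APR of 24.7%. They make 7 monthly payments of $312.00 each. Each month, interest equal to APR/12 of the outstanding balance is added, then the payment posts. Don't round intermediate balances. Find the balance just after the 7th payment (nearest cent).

Monthly rate r = 24.7%/12 = 2.05833% = 0.0205833.
Each month: B ← B·(1+r) − $312.00.
Month 1: interest $83.16; balance after payment $3,811.16.
Month 2: interest $78.45; balance after payment $3,577.60.
Month 3: interest $73.64; balance after payment $3,339.24.
Month 4: interest $68.73; balance after payment $3,095.97.
Month 5: interest $63.73; balance after payment $2,847.70.
Month 6: interest $58.62; balance after payment $2,594.32.
Month 7: interest $53.40; balance after payment $2,335.71.

$2,335.71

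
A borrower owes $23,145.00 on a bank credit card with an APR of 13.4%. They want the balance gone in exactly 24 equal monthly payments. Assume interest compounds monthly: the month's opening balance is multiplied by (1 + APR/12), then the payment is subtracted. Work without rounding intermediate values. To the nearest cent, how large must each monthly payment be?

$1,104.71

Monthly rate r = 13.4%/12 = 1.11667% = 0.0111667.
Level-payment amortization: P = B₀·r / (1 − (1+r)^(−n)) = 23145.00·0.0111667 / (1 − 1.01117^(−24)).
Denominator 1 − (1+r)^(−24) = 0.233955268.
P = 258.452 / 0.233955268 ≈ 1104.71.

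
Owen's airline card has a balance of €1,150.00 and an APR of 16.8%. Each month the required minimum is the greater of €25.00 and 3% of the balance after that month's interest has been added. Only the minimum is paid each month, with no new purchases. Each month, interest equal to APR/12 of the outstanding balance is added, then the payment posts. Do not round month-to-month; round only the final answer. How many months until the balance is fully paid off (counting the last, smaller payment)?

Monthly rate r = 16.8%/12 = 1.4% = 0.014.
While 3% of the post-interest balance exceeds €25.00, each month B ← (B·(1+r))·(1 − 0.03), i.e. B shrinks by the factor (1+r)·0.97 = 0.98358.
This holds for months 1–21. Entering month 22 the balance is €812.27; 3% of the post-interest balance is now below €25.00, so the flat €25.00 minimum applies from here.
From month 22 a fixed €25.00 at rate r clears €812.27 in 44 more payments. Total: 21 + 44 = 65 months.

65 months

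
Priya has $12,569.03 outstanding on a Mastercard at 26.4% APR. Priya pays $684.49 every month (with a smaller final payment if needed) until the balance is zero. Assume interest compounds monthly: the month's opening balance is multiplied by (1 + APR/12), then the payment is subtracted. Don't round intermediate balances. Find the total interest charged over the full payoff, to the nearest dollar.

$3,709

Monthly rate r = 26.4%/12 = 2.2% = 0.022.
Payoff takes n = ⌈−ln(1 − rB₀/P)/ln(1+r)⌉ = ⌈23.779⌉ = 24 payments; the last is $534.83.
Total paid = 23·$684.49 + $534.83 = $16,278.10.
Total interest = total paid − principal = $16,278.10 − $12,569.03 = $3,709.07.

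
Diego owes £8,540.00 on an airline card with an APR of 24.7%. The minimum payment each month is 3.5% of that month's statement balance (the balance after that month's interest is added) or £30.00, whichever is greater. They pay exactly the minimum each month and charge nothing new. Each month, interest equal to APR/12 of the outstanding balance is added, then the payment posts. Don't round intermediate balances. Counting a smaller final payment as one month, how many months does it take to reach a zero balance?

195 months

Monthly rate r = 24.7%/12 = 2.05833% = 0.0205833.
While 3.5% of the post-interest balance exceeds £30.00, each month B ← (B·(1+r))·(1 − 0.035), i.e. B shrinks by the factor (1+r)·0.965 = 0.98486.
This holds for months 1–153. Entering month 154 the balance is £827.85; 3.5% of the post-interest balance is now below £30.00, so the flat £30.00 minimum applies from here.
From month 154 a fixed £30.00 at rate r clears £827.85 in 42 more payments. Total: 153 + 42 = 195 months.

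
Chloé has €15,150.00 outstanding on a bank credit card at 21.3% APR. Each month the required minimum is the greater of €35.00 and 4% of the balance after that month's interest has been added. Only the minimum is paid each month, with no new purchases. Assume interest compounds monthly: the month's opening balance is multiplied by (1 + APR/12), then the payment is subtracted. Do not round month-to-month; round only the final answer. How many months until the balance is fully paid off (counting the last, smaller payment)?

157 months

Monthly rate r = 21.3%/12 = 1.775% = 0.01775.
While 4% of the post-interest balance exceeds €35.00, each month B ← (B·(1+r))·(1 − 0.04), i.e. B shrinks by the factor (1+r)·0.96 = 0.97704.
This holds for months 1–124. Entering month 125 the balance is €850.24; 4% of the post-interest balance is now below €35.00, so the flat €35.00 minimum applies from here.
From month 125 a fixed €35.00 at rate r clears €850.24 in 33 more payments. Total: 124 + 33 = 157 months.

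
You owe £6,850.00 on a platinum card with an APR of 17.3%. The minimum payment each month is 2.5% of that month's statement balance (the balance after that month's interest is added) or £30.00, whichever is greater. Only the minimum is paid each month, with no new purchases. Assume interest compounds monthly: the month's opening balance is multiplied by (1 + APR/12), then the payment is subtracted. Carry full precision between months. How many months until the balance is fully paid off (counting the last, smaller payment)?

Monthly rate r = 17.3%/12 = 1.44167% = 0.0144167.
While 2.5% of the post-interest balance exceeds £30.00, each month B ← (B·(1+r))·(1 − 0.025), i.e. B shrinks by the factor (1+r)·0.975 = 0.98906.
This holds for months 1–160. Entering month 161 the balance is £1,177.74; 2.5% of the post-interest balance is now below £30.00, so the flat £30.00 minimum applies from here.
From month 161 a fixed £30.00 at rate r clears £1,177.74 in 59 more payments. Total: 160 + 59 = 219 months.

219 months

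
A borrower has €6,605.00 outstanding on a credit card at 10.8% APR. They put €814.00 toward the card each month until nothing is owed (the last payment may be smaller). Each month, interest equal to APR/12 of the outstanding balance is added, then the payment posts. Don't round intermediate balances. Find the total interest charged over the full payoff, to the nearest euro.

Monthly rate r = 10.8%/12 = 0.9% = 0.009.
Payoff takes n = ⌈−ln(1 − rB₀/P)/ln(1+r)⌉ = ⌈8.464⌉ = 9 payments; the last is €378.33.
Total paid = 8·€814.00 + €378.33 = €6,890.33.
Total interest = total paid − principal = €6,890.33 − €6,605.00 = €285.33.

€285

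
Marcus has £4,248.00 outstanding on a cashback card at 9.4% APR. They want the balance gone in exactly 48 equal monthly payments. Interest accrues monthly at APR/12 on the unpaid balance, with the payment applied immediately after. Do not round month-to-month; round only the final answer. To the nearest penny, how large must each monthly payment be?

£106.52

Monthly rate r = 9.4%/12 = 0.783333% = 0.00783333.
Level-payment amortization: P = B₀·r / (1 − (1+r)^(−n)) = 4248.00·0.00783333 / (1 − 1.00783^(−48)).
Denominator 1 − (1+r)^(−48) = 0.312391043.
P = 33.276 / 0.312391043 ≈ 106.52.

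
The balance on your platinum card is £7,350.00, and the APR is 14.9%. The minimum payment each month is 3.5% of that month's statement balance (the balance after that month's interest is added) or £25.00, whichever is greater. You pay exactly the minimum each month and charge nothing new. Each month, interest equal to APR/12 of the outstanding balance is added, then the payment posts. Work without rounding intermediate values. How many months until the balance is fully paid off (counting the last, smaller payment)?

136 months

Monthly rate r = 14.9%/12 = 1.24167% = 0.0124167.
While 3.5% of the post-interest balance exceeds £25.00, each month B ← (B·(1+r))·(1 − 0.035), i.e. B shrinks by the factor (1+r)·0.965 = 0.97698.
This holds for months 1–101. Entering month 102 the balance is £699.57; 3.5% of the post-interest balance is now below £25.00, so the flat £25.00 minimum applies from here.
From month 102 a fixed £25.00 at rate r clears £699.57 in 35 more payments. Total: 101 + 35 = 136 months.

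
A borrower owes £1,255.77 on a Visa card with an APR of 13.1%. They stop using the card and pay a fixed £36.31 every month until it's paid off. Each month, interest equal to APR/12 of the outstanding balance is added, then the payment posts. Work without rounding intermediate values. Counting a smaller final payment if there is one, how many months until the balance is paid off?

44 payments

Monthly rate r = 13.1%/12 = 1.09167% = 0.0109167.
Recurrence: B ← B·(1+r) − £36.31.
Month 1: interest £13.71; balance after payment £1,233.17.
Month 2: interest £13.46; balance after payment £1,210.32.
Closed form: n = −ln(1 − rB₀/P)/ln(1+r) = −ln(0.62245)/ln(1.01092) ≈ 43.665, so the balance reaches zero during payment 44.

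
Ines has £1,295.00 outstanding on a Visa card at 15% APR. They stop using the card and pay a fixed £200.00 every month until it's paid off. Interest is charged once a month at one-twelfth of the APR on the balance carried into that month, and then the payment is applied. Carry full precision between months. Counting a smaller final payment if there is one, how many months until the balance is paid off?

Monthly rate r = 15%/12 = 1.25% = 0.0125.
Recurrence: B ← B·(1+r) − £200.00.
Month 1: interest £16.19; balance after payment £1,111.19.
Month 2: interest £13.89; balance after payment £925.08.
Closed form: n = −ln(1 − rB₀/P)/ln(1+r) = −ln(0.91906)/ln(1.0125) ≈ 6.794, so the balance reaches zero during payment 7.

7 months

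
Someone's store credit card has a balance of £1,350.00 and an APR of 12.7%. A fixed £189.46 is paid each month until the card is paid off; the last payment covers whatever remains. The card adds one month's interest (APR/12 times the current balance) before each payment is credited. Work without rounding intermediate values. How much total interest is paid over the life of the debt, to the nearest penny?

Monthly rate r = 12.7%/12 = 1.05833% = 0.0105833.
Payoff takes n = ⌈−ln(1 − rB₀/P)/ln(1+r)⌉ = ⌈7.448⌉ = 8 payments; the last is £85.06.
Total paid = 7·£189.46 + £85.06 = £1,411.28.
Total interest = total paid − principal = £1,411.28 − £1,350.00 = £61.28.

£61.28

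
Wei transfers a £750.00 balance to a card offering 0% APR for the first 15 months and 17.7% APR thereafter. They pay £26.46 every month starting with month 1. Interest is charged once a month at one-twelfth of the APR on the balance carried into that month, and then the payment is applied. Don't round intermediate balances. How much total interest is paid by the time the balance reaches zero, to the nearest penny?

£43.01

Promo months 1–15 at r₀ = 0%/12 = 0; months 16+ at r₁ = 17.7%/12 = 0.01475.
After month 15 (no interest yet): B = £750.00 − 15·£26.46 = £353.10.
Then at r₁ with £26.46/mo: n₂ = −ln(1 − r₁·B/P)/ln(1+r₁) ≈ 14.97 → 15 more payments.
Total paid = 29·£26.46 + £25.67 = £793.01; interest = £793.01 − £750.00 = £43.01.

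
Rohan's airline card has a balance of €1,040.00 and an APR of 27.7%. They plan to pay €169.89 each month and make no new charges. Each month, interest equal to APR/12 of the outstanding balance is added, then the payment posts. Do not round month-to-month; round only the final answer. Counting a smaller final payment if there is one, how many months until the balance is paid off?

7 months

Monthly rate r = 27.7%/12 = 2.30833% = 0.0230833.
Recurrence: B ← B·(1+r) − €169.89.
Month 1: interest €24.01; balance after payment €894.12.
Month 2: interest €20.64; balance after payment €744.87.
Closed form: n = −ln(1 − rB₀/P)/ln(1+r) = −ln(0.85869)/ln(1.02308) ≈ 6.676, so the balance reaches zero during payment 7.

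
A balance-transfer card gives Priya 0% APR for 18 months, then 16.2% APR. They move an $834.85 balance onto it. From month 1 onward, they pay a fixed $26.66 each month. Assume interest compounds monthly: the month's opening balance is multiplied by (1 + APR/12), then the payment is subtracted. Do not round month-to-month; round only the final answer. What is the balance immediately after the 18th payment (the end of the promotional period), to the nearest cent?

Promo months 1–18 at r₀ = 0%/12 = 0; months 19+ at r₁ = 16.2%/12 = 0.0135.
After month 18 (no interest yet): B = $834.85 − 18·$26.66 = $354.97.

$354.97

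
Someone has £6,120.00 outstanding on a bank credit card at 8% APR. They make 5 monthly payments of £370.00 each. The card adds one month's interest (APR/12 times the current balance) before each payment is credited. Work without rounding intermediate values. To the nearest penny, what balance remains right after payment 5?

£4,451.91

Monthly rate r = 8%/12 = 0.666667% = 0.00666667.
Each month: B ← B·(1+r) − £370.00.
Month 1: interest £40.80; balance after payment £5,790.80.
Month 2: interest £38.61; balance after payment £5,459.41.
Month 3: interest £36.40; balance after payment £5,125.80.
Month 4: interest £34.17; balance after payment £4,789.97.
Month 5: interest £31.93; balance after payment £4,451.91.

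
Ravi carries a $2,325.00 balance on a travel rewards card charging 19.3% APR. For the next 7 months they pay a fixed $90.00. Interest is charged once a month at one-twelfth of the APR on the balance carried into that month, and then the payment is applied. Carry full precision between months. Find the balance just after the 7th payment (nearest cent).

Monthly rate r = 19.3%/12 = 1.60833% = 0.0160833.
Each month: B ← B·(1+r) − $90.00.
Month 1: interest $37.39; balance after payment $2,272.39.
Month 2: interest $36.55; balance after payment $2,218.94.
Month 3: interest $35.69; balance after payment $2,164.63.
Month 4: interest $34.81; balance after payment $2,109.44.
Month 5: interest $33.93; balance after payment $2,053.37.
Month 6: interest $33.03; balance after payment $1,996.40.
Month 7: interest $32.11; balance after payment $1,938.50.

$1,938.50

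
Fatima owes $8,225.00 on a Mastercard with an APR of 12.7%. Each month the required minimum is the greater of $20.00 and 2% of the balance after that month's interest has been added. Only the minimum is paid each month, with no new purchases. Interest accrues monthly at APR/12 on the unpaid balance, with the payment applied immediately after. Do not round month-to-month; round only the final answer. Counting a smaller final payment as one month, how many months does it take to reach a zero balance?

Monthly rate r = 12.7%/12 = 1.05833% = 0.0105833.
While 2% of the post-interest balance exceeds $20.00, each month B ← (B·(1+r))·(1 − 0.02), i.e. B shrinks by the factor (1+r)·0.98 = 0.99037.
This holds for months 1–219. Entering month 220 the balance is $988.42; 2% of the post-interest balance is now below $20.00, so the flat $20.00 minimum applies from here.
From month 220 a fixed $20.00 at rate r clears $988.42 in 71 more payments. Total: 219 + 71 = 290 months.

290 months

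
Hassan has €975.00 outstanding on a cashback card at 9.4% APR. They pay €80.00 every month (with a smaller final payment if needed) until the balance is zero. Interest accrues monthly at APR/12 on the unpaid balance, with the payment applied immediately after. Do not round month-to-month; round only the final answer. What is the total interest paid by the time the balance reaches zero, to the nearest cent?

Monthly rate r = 9.4%/12 = 0.783333% = 0.00783333.
Payoff takes n = ⌈−ln(1 − rB₀/P)/ln(1+r)⌉ = ⌈12.859⌉ = 13 payments; the last is €68.78.
Total paid = 12·€80.00 + €68.78 = €1,028.78.
Total interest = total paid − principal = €1,028.78 − €975.00 = €53.78.

€53.78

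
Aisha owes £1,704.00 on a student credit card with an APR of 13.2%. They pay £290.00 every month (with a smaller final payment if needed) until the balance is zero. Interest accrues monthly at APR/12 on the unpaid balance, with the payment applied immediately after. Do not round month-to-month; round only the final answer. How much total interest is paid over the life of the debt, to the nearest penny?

Monthly rate r = 13.2%/12 = 1.1% = 0.011.
Payoff takes n = ⌈−ln(1 − rB₀/P)/ln(1+r)⌉ = ⌈6.108⌉ = 7 payments; the last is £31.39.
Total paid = 6·£290.00 + £31.39 = £1,771.39.
Total interest = total paid − principal = £1,771.39 − £1,704.00 = £67.39.

£67.39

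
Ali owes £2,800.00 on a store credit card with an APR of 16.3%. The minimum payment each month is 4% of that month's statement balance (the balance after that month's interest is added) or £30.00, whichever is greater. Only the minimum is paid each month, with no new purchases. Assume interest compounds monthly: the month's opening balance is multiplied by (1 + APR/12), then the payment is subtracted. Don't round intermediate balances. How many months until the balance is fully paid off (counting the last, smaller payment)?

79 months

Monthly rate r = 16.3%/12 = 1.35833% = 0.0135833.
While 4% of the post-interest balance exceeds £30.00, each month B ← (B·(1+r))·(1 − 0.04), i.e. B shrinks by the factor (1+r)·0.96 = 0.97304.
This holds for months 1–49. Entering month 50 the balance is £733.77; 4% of the post-interest balance is now below £30.00, so the flat £30.00 minimum applies from here.
From month 50 a fixed £30.00 at rate r clears £733.77 in 30 more payments. Total: 49 + 30 = 79 months.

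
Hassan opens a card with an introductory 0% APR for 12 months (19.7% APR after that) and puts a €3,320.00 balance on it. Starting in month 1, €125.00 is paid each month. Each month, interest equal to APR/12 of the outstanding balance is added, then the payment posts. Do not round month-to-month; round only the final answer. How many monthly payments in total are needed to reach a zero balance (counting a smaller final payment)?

Promo months 1–12 at r₀ = 0%/12 = 0; months 13+ at r₁ = 19.7%/12 = 0.0164167.
After month 12 (no interest yet): B = €3,320.00 − 12·€125.00 = €1,820.00.
Then at r₁ with €125.00/mo: n₂ = −ln(1 − r₁·B/P)/ln(1+r₁) ≈ 16.78 → 17 more payments.

29 payments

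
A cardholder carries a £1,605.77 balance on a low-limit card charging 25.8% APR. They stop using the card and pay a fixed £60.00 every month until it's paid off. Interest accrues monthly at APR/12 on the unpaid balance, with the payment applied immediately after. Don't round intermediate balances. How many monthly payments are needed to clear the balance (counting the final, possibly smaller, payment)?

41 payments

Monthly rate r = 25.8%/12 = 2.15% = 0.0215.
Recurrence: B ← B·(1+r) − £60.00.
Month 1: interest £34.52; balance after payment £1,580.29.
Month 2: interest £33.98; balance after payment £1,554.27.
Closed form: n = −ln(1 − rB₀/P)/ln(1+r) = −ln(0.4246)/ln(1.0215) ≈ 40.269, so the balance reaches zero during payment 41.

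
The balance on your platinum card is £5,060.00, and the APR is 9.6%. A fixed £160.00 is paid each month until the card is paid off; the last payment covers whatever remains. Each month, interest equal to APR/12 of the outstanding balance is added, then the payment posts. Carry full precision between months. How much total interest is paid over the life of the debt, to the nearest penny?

£797.26

Monthly rate r = 9.6%/12 = 0.8% = 0.008.
Payoff takes n = ⌈−ln(1 − rB₀/P)/ln(1+r)⌉ = ⌈36.607⌉ = 37 payments; the last is £97.26.
Total paid = 36·£160.00 + £97.26 = £5,857.26.
Total interest = total paid − principal = £5,857.26 − £5,060.00 = £797.26.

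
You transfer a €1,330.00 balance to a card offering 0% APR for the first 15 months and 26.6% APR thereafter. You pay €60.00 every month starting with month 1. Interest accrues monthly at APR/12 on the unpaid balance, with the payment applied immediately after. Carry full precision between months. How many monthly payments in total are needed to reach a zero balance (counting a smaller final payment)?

23 payments

Promo months 1–15 at r₀ = 0%/12 = 0; months 16+ at r₁ = 26.6%/12 = 0.0221667.
After month 15 (no interest yet): B = €1,330.00 − 15·€60.00 = €430.00.
Then at r₁ with €60.00/mo: n₂ = −ln(1 − r₁·B/P)/ln(1+r₁) ≈ 7.89 → 8 more payments.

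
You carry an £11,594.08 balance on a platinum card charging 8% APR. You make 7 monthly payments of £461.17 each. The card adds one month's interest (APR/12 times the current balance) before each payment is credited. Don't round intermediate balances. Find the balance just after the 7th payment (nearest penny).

£8,852.60

Monthly rate r = 8%/12 = 0.666667% = 0.00666667.
Each month: B ← B·(1+r) − £461.17.
Month 1: interest £77.29; balance after payment £11,210.20.
Month 2: interest £74.73; balance after payment £10,823.77.
Month 3: interest £72.16; balance after payment £10,434.76.
Month 4: interest £69.57; balance after payment £10,043.15.
Month 5: interest £66.95; balance after payment £9,648.94.
Month 6: interest £64.33; balance after payment £9,252.09.
Month 7: interest £61.68; balance after payment £8,852.60.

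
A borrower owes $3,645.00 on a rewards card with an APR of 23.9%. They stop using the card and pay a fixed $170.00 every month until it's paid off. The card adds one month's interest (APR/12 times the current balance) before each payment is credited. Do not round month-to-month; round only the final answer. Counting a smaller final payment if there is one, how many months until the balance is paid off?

Monthly rate r = 23.9%/12 = 1.99167% = 0.0199167.
Recurrence: B ← B·(1+r) − $170.00.
Month 1: interest $72.60; balance after payment $3,547.60.
Month 2: interest $70.66; balance after payment $3,448.25.
Closed form: n = −ln(1 − rB₀/P)/ln(1+r) = −ln(0.57296)/ln(1.01992) ≈ 28.241, so the balance reaches zero during payment 29.

29 payments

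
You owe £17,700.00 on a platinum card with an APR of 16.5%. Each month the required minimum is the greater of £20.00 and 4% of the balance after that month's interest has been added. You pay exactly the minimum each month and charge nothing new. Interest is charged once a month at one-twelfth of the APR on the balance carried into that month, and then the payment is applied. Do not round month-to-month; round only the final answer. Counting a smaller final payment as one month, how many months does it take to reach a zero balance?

163 months

Monthly rate r = 16.5%/12 = 1.375% = 0.01375.
While 4% of the post-interest balance exceeds £20.00, each month B ← (B·(1+r))·(1 − 0.04), i.e. B shrinks by the factor (1+r)·0.96 = 0.9732.
This holds for months 1–132. Entering month 133 the balance is £490.51; 4% of the post-interest balance is now below £20.00, so the flat £20.00 minimum applies from here.
From month 133 a fixed £20.00 at rate r clears £490.51 in 31 more payments. Total: 132 + 31 = 163 months.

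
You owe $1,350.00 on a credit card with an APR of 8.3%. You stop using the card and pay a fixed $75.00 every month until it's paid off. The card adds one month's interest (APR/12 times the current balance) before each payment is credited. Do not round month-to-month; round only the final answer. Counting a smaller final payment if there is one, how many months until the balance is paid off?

Monthly rate r = 8.3%/12 = 0.691667% = 0.00691667.
Recurrence: B ← B·(1+r) − $75.00.
Month 1: interest $9.34; balance after payment $1,284.34.
Month 2: interest $8.88; balance after payment $1,218.22.
Closed form: n = −ln(1 − rB₀/P)/ln(1+r) = −ln(0.8755)/ln(1.00692) ≈ 19.290, so the balance reaches zero during payment 20.

20 months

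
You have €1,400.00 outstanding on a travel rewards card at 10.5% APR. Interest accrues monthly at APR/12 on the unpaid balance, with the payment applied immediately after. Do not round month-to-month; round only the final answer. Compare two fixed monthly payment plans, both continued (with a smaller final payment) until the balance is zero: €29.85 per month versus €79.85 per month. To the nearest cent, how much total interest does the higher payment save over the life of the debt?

Monthly rate r = 10.5%/12 = 0.875% = 0.00875.
At €29.85/mo: n = ⌈−ln(1 − rB₀/P)/ln(1+r)⌉ = 61 payments (last €19.11); total interest = total paid − €1,400.00 = €410.11.
At €79.85/mo: 20 payments (last €9.34); total interest €126.49.
Interest saved = €410.11 − €126.49 = €283.62.

€283.62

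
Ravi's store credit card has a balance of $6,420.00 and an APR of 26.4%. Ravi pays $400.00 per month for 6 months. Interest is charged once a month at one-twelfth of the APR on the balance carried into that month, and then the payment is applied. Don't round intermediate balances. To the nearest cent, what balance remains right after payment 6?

Monthly rate r = 26.4%/12 = 2.2% = 0.022.
Each month: B ← B·(1+r) − $400.00.
Month 1: interest $141.24; balance after payment $6,161.24.
Month 2: interest $135.55; balance after payment $5,896.79.
Month 3: interest $129.73; balance after payment $5,626.52.
Month 4: interest $123.78; balance after payment $5,350.30.
Month 5: interest $117.71; balance after payment $5,068.01.
Month 6: interest $111.50; balance after payment $4,779.50.

$4,779.50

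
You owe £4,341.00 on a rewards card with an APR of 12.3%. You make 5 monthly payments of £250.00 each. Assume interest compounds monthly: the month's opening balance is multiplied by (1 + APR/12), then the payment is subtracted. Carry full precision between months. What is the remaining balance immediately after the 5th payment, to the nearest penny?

£3,292.19

Monthly rate r = 12.3%/12 = 1.025% = 0.01025.
Each month: B ← B·(1+r) − £250.00.
Month 1: interest £44.50; balance after payment £4,135.50.
Month 2: interest £42.39; balance after payment £3,927.88.
Month 3: interest £40.26; balance after payment £3,718.14.
Month 4: interest £38.11; balance after payment £3,506.26.
Month 5: interest £35.94; balance after payment £3,292.19.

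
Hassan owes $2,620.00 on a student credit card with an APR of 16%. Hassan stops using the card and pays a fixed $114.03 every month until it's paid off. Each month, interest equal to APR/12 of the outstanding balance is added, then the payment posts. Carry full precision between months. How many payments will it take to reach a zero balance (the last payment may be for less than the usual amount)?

Monthly rate r = 16%/12 = 1.33333% = 0.0133333.
Recurrence: B ← B·(1+r) − $114.03.
Month 1: interest $34.93; balance after payment $2,540.90.
Month 2: interest $33.88; balance after payment $2,460.75.
Closed form: n = −ln(1 − rB₀/P)/ln(1+r) = −ln(0.69365)/ln(1.01333) ≈ 27.617, so the balance reaches zero during payment 28.

28 payments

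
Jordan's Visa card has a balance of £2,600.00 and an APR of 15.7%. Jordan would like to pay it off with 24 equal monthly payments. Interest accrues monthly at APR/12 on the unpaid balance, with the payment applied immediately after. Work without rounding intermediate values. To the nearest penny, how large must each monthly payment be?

£126.93

Monthly rate r = 15.7%/12 = 1.30833% = 0.0130833.
Level-payment amortization: P = B₀·r / (1 − (1+r)^(−n)) = 2600.00·0.0130833 / (1 − 1.01308^(−24)).
Denominator 1 − (1+r)^(−24) = 0.26799187.
P = 34.0167 / 0.26799187 ≈ 126.93.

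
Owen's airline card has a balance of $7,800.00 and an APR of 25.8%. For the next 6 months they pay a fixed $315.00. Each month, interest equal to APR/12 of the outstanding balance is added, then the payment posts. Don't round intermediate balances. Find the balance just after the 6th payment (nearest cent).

Monthly rate r = 25.8%/12 = 2.15% = 0.0215.
Each month: B ← B·(1+r) − $315.00.
Month 1: interest $167.70; balance after payment $7,652.70.
Month 2: interest $164.53; balance after payment $7,502.23.
Month 3: interest $161.30; balance after payment $7,348.53.
Month 4: interest $157.99; balance after payment $7,191.52.
Month 5: interest $154.62; balance after payment $7,031.14.
Month 6: interest $151.17; balance after payment $6,867.31.

$6,867.31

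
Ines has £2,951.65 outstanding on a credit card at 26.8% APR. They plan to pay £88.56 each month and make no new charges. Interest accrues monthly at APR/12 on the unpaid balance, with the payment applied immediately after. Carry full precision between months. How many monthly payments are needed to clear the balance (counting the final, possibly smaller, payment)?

62 payments

Monthly rate r = 26.8%/12 = 2.23333% = 0.0223333.
Recurrence: B ← B·(1+r) − £88.56.
Month 1: interest £65.92; balance after payment £2,929.01.
Month 2: interest £65.41; balance after payment £2,905.86.
Closed form: n = −ln(1 − rB₀/P)/ln(1+r) = −ln(0.25564)/ln(1.02233) ≈ 61.753, so the balance reaches zero during payment 62.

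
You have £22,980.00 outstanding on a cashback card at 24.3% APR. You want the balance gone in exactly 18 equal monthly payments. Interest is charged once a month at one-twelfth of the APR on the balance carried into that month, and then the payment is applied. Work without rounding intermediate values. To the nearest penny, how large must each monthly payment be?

£1,536.19

Monthly rate r = 24.3%/12 = 2.025% = 0.02025.
Level-payment amortization: P = B₀·r / (1 − (1+r)^(−n)) = 22980.00·0.02025 / (1 − 1.02025^(−18)).
Denominator 1 − (1+r)^(−18) = 0.302922383.
P = 465.345 / 0.302922383 ≈ 1536.19.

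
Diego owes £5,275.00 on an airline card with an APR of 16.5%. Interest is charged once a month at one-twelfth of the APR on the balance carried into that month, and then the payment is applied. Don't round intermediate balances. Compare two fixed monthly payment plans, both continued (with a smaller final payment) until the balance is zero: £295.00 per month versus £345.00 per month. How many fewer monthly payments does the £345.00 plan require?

3 fewer payments

Monthly rate r = 16.5%/12 = 1.375% = 0.01375.
At £295.00/mo: n = ⌈−ln(1 − rB₀/P)/ln(1+r)⌉ = 21 payments (last £196.21); total interest = total paid − £5,275.00 = £821.21.
At £345.00/mo: 18 payments (last £98.07); total interest £688.07.
Payments saved = 21 − 18 = 3.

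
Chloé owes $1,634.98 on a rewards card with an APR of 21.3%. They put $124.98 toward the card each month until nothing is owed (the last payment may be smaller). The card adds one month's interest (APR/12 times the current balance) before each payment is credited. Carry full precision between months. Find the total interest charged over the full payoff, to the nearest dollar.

Monthly rate r = 21.3%/12 = 1.775% = 0.01775.
Payoff takes n = ⌈−ln(1 − rB₀/P)/ln(1+r)⌉ = ⌈15.018⌉ = 16 payments; the last is $2.27.
Total paid = 15·$124.98 + $2.27 = $1,876.97.
Total interest = total paid − principal = $1,876.97 − $1,634.98 = $241.99.

$242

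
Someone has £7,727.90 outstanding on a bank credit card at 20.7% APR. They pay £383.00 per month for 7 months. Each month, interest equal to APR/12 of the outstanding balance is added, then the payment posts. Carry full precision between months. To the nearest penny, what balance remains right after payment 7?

£5,886.95

Monthly rate r = 20.7%/12 = 1.725% = 0.01725.
Each month: B ← B·(1+r) − £383.00.
Month 1: interest £133.31; balance after payment £7,478.21.
Month 2: interest £129.00; balance after payment £7,224.21.
Month 3: interest £124.62; balance after payment £6,965.82.
Month 4: interest £120.16; balance after payment £6,702.98.
Month 5: interest £115.63; balance after payment £6,435.61.
Month 6: interest £111.01; balance after payment £6,163.62.
Month 7: interest £106.32; balance after payment £5,886.95.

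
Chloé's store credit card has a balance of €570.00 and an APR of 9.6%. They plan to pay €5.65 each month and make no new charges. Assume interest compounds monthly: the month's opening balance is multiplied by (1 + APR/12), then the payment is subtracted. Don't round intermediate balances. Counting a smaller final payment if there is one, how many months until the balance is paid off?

Monthly rate r = 9.6%/12 = 0.8% = 0.008.
Recurrence: B ← B·(1+r) − €5.65.
Month 1: interest €4.56; balance after payment €568.91.
Month 2: interest €4.55; balance after payment €567.81.
Closed form: n = −ln(1 − rB₀/P)/ln(1+r) = −ln(0.19292)/ln(1.008) ≈ 206.506, so the balance reaches zero during payment 207.

207 months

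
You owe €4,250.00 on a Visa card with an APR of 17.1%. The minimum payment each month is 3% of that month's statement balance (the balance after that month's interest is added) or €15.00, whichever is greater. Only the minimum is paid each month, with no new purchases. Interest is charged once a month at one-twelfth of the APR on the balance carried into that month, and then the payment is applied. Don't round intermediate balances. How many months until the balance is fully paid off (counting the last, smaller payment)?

177 months

Monthly rate r = 17.1%/12 = 1.425% = 0.01425.
While 3% of the post-interest balance exceeds €15.00, each month B ← (B·(1+r))·(1 − 0.03), i.e. B shrinks by the factor (1+r)·0.97 = 0.98382.
This holds for months 1–133. Entering month 134 the balance is €485.64; 3% of the post-interest balance is now below €15.00, so the flat €15.00 minimum applies from here.
From month 134 a fixed €15.00 at rate r clears €485.64 in 44 more payments. Total: 133 + 44 = 177 months.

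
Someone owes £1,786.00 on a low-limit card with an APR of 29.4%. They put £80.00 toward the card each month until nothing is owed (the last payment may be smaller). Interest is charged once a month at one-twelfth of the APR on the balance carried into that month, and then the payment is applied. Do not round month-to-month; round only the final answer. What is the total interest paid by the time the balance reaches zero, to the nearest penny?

Monthly rate r = 29.4%/12 = 2.45% = 0.0245.
Payoff takes n = ⌈−ln(1 − rB₀/P)/ln(1+r)⌉ = ⌈32.712⌉ = 33 payments; the last is £57.15.
Total paid = 32·£80.00 + £57.15 = £2,617.15.
Total interest = total paid − principal = £2,617.15 − £1,786.00 = £831.15.

£831.15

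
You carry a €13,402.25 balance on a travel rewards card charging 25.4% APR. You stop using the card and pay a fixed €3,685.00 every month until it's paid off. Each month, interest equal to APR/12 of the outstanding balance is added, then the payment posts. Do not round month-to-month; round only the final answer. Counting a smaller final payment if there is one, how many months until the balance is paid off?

4 months

Monthly rate r = 25.4%/12 = 2.11667% = 0.0211667.
Recurrence: B ← B·(1+r) − €3,685.00.
Month 1: interest €283.68; balance after payment €10,000.93.
Month 2: interest €211.69; balance after payment €6,527.62.
Month 3: interest €138.17; balance after payment €2,980.79.
Month 4: interest €63.09; balance after payment €0.00.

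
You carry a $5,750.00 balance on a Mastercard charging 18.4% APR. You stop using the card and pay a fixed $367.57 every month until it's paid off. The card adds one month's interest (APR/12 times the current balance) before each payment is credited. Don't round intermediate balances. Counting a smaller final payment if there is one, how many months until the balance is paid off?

Monthly rate r = 18.4%/12 = 1.53333% = 0.0153333.
Recurrence: B ← B·(1+r) − $367.57.
Month 1: interest $88.17; balance after payment $5,470.60.
Month 2: interest $83.88; balance after payment $5,186.91.
Closed form: n = −ln(1 − rB₀/P)/ln(1+r) = −ln(0.76014)/ln(1.01533) ≈ 18.023, so the balance reaches zero during payment 19.

19 months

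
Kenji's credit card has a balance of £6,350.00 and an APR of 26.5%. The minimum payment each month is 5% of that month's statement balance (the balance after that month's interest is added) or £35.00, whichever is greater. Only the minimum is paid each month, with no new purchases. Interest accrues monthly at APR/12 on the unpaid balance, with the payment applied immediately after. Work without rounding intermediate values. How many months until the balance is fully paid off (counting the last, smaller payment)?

Monthly rate r = 26.5%/12 = 2.20833% = 0.0220833.
While 5% of the post-interest balance exceeds £35.00, each month B ← (B·(1+r))·(1 − 0.05), i.e. B shrinks by the factor (1+r)·0.95 = 0.97098.
This holds for months 1–76. Entering month 77 the balance is £677.22; 5% of the post-interest balance is now below £35.00, so the flat £35.00 minimum applies from here.
From month 77 a fixed £35.00 at rate r clears £677.22 in 26 more payments. Total: 76 + 26 = 102 months.

102 months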